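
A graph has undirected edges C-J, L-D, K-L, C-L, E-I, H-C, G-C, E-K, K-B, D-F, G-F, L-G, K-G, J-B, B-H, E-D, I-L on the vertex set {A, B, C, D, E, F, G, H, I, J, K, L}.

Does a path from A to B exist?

A has no edges, so nothing is reachable from it.

No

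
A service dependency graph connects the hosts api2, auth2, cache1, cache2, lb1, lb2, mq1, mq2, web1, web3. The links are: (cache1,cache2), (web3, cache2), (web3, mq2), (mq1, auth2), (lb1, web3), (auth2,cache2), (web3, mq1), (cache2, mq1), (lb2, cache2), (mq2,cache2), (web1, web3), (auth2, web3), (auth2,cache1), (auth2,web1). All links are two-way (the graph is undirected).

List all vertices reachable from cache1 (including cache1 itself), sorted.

Start at cache1.
Its neighbours: auth2, cache2.
Then their neighbours: lb2, mq1, mq2, web1, web3.
Then next layer: lb1.
Nothing further is reachable.

auth2, cache1, cache2, lb1, lb2, mq1, mq2, web1, web3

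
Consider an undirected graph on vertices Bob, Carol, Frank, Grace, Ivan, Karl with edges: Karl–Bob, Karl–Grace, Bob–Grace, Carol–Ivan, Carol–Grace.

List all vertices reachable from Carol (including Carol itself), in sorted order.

Bob, Carol, Grace, Ivan, Karl

Start at Carol.
Its neighbours: Grace, Ivan.
Then their neighbours: Bob, Karl.
Nothing further is reachable.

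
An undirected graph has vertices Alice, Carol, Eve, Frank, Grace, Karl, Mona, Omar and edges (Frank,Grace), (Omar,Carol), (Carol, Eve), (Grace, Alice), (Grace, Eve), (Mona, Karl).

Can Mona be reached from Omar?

No

Explore from Omar.
Distance 1: reach Carol.
Distance 2: reach Eve.
Distance 3: reach Grace.
Distance 4: reach Alice, Frank.
The search is exhausted without reaching Mona; it lies in a different component.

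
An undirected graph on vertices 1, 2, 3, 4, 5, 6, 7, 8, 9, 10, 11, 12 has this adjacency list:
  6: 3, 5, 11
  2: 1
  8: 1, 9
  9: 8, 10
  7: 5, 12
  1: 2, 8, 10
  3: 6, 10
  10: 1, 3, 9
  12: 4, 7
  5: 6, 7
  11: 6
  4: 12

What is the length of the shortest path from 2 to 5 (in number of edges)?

Distance 0: 2.
Distance 1: 1.
Distance 2: 8, 10.
Distance 3: 3, 9.
Distance 4: 6.
Distance 5: 5, 11 — contains 5.

5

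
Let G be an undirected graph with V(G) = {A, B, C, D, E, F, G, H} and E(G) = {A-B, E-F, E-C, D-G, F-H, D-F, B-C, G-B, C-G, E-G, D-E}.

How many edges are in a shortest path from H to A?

Distance 0: H.
Distance 1: F.
Distance 2: D, E.
Distance 3: C, G.
Distance 4: B.
Distance 5: A — contains A.

5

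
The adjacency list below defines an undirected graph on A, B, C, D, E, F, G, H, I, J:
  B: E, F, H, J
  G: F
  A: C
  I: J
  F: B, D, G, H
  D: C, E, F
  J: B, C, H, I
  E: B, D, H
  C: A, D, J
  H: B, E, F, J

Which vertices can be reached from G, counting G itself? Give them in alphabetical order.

A, B, C, D, E, F, G, H, I, J

Start at G.
Its neighbours: F.
Then their neighbours: B, D, H.
Then next layer: C, E, J.
Then next layer: A, I.
Every vertex is now reached.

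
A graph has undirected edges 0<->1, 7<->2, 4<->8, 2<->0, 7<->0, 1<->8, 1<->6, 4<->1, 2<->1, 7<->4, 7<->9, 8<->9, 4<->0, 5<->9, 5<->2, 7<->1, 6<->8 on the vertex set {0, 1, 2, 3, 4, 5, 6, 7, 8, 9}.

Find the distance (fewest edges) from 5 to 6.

3

Distance 0: 5.
Distance 1: 2, 9.
Distance 2: 0, 1, 7, 8.
Distance 3: 4, 6 — contains 6.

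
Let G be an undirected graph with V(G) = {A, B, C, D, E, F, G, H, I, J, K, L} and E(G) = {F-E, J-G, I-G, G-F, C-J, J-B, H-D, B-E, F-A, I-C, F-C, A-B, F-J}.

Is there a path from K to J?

K has no edges, so nothing is reachable from it.

No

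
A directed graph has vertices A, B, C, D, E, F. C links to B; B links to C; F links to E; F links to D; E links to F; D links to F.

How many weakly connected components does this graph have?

3

From A: component {A}.
From B: component {B, C}.
From D: component {D, E, F}.
That's 3 components.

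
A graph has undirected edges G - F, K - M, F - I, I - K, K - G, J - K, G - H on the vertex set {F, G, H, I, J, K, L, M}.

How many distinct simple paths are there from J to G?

J–K–G
J–K–I–F–G

2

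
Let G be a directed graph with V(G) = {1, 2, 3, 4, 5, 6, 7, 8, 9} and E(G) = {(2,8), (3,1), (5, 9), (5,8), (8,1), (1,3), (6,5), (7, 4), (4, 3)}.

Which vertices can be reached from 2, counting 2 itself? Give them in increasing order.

Start at 2.
Its neighbours: 8.
Then their neighbours: 1.
Then next layer: 3.
Nothing further is reachable.

1, 2, 3, 8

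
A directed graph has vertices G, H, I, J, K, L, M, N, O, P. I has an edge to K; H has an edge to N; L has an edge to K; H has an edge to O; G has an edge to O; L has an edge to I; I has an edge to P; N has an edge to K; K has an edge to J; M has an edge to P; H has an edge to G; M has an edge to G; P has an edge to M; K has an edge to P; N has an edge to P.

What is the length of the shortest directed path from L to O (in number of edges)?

Distance 0: L.
Distance 1: I, K.
Distance 2: J, P.
Distance 3: M.
Distance 4: G.
Distance 5: O — contains O.

5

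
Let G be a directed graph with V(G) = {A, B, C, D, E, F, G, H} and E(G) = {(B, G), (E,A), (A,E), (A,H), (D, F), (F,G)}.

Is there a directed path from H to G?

No

H has no outgoing edges, so nothing is reachable from it.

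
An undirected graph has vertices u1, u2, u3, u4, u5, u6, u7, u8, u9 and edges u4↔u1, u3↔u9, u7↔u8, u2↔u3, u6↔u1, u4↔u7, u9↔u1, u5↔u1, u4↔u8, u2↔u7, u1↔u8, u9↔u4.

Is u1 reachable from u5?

Yes

Explore from u5.
Distance 1: reach u1.
Found u1.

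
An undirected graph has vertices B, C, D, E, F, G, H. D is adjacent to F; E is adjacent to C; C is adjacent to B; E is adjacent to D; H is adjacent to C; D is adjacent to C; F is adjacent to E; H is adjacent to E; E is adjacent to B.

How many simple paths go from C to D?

C–B–E–D
C–B–E–F–D
C–D
C–E–D
C–E–F–D
C–H–E–D
C–H–E–F–D

7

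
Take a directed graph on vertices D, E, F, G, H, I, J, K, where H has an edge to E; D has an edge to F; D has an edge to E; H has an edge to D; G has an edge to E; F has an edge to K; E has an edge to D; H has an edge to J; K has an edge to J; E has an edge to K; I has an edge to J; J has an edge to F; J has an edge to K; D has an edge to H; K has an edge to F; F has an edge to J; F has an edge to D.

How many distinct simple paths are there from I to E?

4

I→J→F→D→E
I→J→F→D→H→E
I→J→K→F→D→E
I→J→K→F→D→H→E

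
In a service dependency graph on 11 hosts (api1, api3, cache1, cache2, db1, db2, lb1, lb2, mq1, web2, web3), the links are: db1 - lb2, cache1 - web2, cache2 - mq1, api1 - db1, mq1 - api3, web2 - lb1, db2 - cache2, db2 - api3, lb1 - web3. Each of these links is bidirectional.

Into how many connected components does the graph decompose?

3

From api1: component {api1, db1, lb2}.
From api3: component {api3, cache2, db2, mq1}.
From cache1: component {cache1, lb1, web2, web3}.
That's 3 components.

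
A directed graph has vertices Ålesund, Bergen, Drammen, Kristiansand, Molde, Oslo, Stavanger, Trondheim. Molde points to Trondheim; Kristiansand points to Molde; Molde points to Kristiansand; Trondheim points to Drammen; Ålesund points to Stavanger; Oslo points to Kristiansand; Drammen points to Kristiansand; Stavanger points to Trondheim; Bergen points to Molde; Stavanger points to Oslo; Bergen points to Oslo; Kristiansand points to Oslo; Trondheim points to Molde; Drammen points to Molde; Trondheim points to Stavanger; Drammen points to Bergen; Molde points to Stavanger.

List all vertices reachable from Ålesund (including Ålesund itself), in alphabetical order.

Ålesund, Bergen, Drammen, Kristiansand, Molde, Oslo, Stavanger, Trondheim

Start at Ålesund.
Its neighbours: Stavanger.
Then their neighbours: Oslo, Trondheim.
Then next layer: Drammen, Kristiansand, Molde.
Then next layer: Bergen.
Every vertex is now reached.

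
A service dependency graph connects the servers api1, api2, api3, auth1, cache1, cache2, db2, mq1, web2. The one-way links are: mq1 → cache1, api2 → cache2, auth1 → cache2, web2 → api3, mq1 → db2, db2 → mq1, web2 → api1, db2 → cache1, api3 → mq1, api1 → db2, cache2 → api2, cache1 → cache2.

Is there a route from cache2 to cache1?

Explore from cache2.
Distance 1: reach api2.
The search from cache2 is exhausted; no directed path reaches cache1.

No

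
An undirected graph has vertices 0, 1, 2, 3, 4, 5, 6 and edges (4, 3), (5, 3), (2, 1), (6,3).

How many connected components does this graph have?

3

From 0: component {0}.
From 1: component {1, 2}.
From 3: component {3, 4, 5, 6}.
That's 3 components.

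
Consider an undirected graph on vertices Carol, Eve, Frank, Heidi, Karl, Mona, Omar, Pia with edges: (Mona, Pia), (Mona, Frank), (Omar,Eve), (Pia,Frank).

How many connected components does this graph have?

From Carol: component {Carol}.
From Eve: component {Eve, Omar}.
From Frank: component {Frank, Mona, Pia}.
From Heidi: component {Heidi}.
From Karl: component {Karl}.
That's 5 components.

5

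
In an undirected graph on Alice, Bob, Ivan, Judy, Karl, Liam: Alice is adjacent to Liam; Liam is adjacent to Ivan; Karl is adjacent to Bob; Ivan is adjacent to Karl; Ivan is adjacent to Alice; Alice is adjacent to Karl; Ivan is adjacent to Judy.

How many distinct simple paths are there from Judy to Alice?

3

Judy–Ivan–Alice
Judy–Ivan–Karl–Alice
Judy–Ivan–Liam–Alice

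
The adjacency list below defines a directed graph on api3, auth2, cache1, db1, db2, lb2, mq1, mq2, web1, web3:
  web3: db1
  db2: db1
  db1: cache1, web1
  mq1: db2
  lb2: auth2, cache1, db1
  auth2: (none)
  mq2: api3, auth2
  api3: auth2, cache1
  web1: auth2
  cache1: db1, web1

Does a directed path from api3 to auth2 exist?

Yes

Explore from api3.
Distance 1: reach auth2, cache1.
Found auth2.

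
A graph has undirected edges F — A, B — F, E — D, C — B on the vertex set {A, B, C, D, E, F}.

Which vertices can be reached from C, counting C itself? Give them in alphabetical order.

A, B, C, F

Start at C.
Its neighbours: B.
Then their neighbours: F.
Then next layer: A.
Nothing further is reachable.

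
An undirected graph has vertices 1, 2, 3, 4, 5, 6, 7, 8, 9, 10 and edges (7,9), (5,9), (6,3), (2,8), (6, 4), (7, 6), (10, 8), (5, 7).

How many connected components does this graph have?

3

From 1: component {1}.
From 2: component {2, 8, 10}.
From 3: component {3, 4, 5, 6, 7, 9}.
That's 3 components.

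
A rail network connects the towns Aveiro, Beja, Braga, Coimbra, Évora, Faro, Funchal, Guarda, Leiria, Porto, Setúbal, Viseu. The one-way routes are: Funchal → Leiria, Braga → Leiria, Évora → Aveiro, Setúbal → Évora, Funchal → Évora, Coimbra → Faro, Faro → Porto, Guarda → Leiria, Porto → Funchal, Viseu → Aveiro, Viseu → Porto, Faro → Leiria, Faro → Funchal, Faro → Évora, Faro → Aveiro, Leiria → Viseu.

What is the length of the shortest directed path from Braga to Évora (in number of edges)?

5

Distance 0: Braga.
Distance 1: Leiria.
Distance 2: Viseu.
Distance 3: Aveiro, Porto.
Distance 4: Funchal.
Distance 5: Évora — contains Évora.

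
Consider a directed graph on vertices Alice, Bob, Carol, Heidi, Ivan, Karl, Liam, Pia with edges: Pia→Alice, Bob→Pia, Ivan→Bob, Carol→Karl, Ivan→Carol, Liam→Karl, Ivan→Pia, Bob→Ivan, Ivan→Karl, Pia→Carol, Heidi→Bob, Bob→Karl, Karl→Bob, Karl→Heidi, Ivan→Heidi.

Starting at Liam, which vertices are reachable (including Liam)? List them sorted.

Alice, Bob, Carol, Heidi, Ivan, Karl, Liam, Pia

Start at Liam.
Its neighbours: Karl.
Then their neighbours: Bob, Heidi.
Then next layer: Ivan, Pia.
Then next layer: Alice, Carol.
Every vertex is now reached.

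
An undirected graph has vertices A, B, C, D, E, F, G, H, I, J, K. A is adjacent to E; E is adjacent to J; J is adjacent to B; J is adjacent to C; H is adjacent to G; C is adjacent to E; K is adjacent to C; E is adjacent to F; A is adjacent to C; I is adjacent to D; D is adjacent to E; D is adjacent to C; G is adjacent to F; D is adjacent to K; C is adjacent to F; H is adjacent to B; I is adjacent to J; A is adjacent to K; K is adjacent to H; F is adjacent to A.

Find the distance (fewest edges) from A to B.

3

Distance 0: A.
Distance 1: C, E, F, K.
Distance 2: D, G, H, J.
Distance 3: B, I — contains B.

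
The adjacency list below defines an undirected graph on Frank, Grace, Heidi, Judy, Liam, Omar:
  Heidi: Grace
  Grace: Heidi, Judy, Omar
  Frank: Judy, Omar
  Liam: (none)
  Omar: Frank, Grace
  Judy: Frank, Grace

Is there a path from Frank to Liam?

Explore from Frank.
Distance 1: reach Judy, Omar.
Distance 2: reach Grace.
Distance 3: reach Heidi.
The search is exhausted without reaching Liam; it lies in a different component.

No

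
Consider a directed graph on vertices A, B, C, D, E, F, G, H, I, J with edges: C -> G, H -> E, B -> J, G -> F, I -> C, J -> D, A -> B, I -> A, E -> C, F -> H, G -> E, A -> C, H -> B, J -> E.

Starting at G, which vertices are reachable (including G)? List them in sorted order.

B, C, D, E, F, G, H, J

Start at G.
Its neighbours: E, F.
Then their neighbours: C, H.
Then next layer: B.
Then next layer: J.
Then next layer: D.
Nothing further is reachable.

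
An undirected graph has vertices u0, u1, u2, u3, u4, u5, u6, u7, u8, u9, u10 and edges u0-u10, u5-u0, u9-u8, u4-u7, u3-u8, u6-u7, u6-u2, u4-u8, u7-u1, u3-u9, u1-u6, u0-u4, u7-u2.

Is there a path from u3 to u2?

Yes

Explore from u3.
Distance 1: reach u8, u9.
Distance 2: reach u4.
Distance 3: reach u0, u7.
Distance 4: reach u1, u2, u5, u6, u10.
Found u2.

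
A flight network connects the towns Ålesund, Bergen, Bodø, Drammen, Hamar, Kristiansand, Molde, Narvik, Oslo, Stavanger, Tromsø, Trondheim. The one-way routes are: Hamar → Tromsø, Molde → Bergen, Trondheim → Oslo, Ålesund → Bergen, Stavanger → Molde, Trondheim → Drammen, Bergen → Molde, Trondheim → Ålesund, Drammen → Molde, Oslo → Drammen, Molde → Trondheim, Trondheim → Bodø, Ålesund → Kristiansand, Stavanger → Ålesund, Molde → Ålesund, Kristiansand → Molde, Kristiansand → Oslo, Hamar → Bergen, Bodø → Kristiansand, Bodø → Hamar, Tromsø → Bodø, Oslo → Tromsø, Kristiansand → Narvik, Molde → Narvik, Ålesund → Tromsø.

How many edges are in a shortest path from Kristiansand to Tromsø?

2

Distance 0: Kristiansand.
Distance 1: Molde, Narvik, Oslo.
Distance 2: Ålesund, Bergen, Drammen, Tromsø, Trondheim — contains Tromsø.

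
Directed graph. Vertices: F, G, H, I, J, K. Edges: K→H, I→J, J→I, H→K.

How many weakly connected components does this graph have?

4

From F: component {F}.
From G: component {G}.
From H: component {H, K}.
From I: component {I, J}.
That's 4 components.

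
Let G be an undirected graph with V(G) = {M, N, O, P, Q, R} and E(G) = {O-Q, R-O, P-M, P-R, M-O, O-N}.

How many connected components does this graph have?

1

From M: component {M, N, O, P, Q, R}.
That's 1 component.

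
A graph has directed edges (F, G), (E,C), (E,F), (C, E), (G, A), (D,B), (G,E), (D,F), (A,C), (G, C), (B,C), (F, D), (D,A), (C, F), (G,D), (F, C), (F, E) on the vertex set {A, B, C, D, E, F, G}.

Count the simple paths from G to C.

10

G→A→C
G→C
G→D→A→C
G→D→B→C
G→D→F→C
G→D→F→E→C
G→E→C
G→E→F→C
G→E→F→D→A→C
G→E→F→D→B→C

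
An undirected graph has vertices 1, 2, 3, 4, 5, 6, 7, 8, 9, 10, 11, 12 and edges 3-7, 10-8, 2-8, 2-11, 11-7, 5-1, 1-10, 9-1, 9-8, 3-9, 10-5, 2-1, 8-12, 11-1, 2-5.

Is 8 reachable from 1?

Yes

Explore from 1.
Distance 1: reach 2, 5, 9, 10, 11.
Distance 2: reach 3, 7, 8.
Found 8.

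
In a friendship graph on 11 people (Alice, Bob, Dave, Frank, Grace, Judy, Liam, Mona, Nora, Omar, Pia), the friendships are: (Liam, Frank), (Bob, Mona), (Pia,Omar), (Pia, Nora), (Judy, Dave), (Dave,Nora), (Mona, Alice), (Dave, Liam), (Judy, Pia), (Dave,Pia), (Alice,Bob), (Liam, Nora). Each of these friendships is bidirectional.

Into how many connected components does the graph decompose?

3

From Alice: component {Alice, Bob, Mona}.
From Dave: component {Dave, Frank, Judy, Liam, Nora, Omar, Pia}.
From Grace: component {Grace}.
That's 3 components.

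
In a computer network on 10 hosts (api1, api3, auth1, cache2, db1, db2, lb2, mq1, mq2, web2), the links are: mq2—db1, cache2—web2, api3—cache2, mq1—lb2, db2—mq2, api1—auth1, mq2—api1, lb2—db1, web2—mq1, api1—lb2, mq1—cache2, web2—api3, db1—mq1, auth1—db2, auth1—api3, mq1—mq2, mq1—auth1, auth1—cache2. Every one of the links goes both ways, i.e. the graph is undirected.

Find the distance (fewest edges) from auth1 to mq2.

Distance 0: auth1.
Distance 1: api1, api3, cache2, db2, mq1.
Distance 2: db1, lb2, mq2, web2 — contains mq2.

2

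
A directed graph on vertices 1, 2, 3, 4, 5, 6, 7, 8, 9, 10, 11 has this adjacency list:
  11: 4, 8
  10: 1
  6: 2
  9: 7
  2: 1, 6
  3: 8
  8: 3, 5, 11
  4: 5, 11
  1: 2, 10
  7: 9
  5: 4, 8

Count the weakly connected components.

3

From 1: component {1, 2, 6, 10}.
From 3: component {3, 4, 5, 8, 11}.
From 7: component {7, 9}.
That's 3 components.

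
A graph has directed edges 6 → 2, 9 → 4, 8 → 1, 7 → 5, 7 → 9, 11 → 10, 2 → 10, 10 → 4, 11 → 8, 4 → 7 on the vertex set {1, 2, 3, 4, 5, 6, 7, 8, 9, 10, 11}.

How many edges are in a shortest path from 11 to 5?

4

Distance 0: 11.
Distance 1: 8, 10.
Distance 2: 1, 4.
Distance 3: 7.
Distance 4: 5, 9 — contains 5.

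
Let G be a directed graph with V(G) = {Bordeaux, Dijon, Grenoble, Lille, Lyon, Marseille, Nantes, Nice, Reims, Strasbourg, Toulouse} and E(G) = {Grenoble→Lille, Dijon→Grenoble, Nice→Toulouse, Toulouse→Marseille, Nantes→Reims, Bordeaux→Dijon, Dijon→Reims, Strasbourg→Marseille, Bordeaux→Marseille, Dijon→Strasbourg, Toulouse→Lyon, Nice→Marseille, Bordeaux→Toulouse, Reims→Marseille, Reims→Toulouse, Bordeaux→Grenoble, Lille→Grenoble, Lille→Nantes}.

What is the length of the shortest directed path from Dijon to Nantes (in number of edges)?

3

Distance 0: Dijon.
Distance 1: Grenoble, Reims, Strasbourg.
Distance 2: Lille, Marseille, Toulouse.
Distance 3: Lyon, Nantes — contains Nantes.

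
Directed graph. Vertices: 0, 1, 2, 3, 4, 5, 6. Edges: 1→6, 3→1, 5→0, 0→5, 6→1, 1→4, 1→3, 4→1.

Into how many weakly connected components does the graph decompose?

3

From 0: component {0, 5}.
From 1: component {1, 3, 4, 6}.
From 2: component {2}.
That's 3 components.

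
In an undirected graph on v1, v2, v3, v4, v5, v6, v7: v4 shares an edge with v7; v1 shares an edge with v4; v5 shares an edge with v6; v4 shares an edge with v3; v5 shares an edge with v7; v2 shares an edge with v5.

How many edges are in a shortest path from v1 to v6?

Distance 0: v1.
Distance 1: v4.
Distance 2: v3, v7.
Distance 3: v5.
Distance 4: v2, v6 — contains v6.

4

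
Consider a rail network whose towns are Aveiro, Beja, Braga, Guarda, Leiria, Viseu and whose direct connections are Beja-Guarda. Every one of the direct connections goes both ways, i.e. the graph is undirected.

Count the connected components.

5

From Aveiro: component {Aveiro}.
From Beja: component {Beja, Guarda}.
From Braga: component {Braga}.
From Leiria: component {Leiria}.
From Viseu: component {Viseu}.
That's 5 components.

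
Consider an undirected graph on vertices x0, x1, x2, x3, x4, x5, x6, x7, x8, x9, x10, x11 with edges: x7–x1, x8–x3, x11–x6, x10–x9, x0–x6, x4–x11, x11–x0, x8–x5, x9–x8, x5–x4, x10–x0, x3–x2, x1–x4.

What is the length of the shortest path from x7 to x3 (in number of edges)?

5

Distance 0: x7.
Distance 1: x1.
Distance 2: x4.
Distance 3: x5, x11.
Distance 4: x0, x6, x8.
Distance 5: x3, x9, x10 — contains x3.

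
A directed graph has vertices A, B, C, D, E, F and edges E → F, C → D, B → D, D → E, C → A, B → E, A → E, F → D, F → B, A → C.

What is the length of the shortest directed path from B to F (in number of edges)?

Distance 0: B.
Distance 1: D, E.
Distance 2: F — contains F.

2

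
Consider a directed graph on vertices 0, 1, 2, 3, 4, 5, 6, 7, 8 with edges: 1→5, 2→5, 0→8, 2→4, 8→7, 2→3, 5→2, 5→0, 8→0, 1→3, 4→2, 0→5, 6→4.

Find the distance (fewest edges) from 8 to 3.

4

Distance 0: 8.
Distance 1: 0, 7.
Distance 2: 5.
Distance 3: 2.
Distance 4: 3, 4 — contains 3.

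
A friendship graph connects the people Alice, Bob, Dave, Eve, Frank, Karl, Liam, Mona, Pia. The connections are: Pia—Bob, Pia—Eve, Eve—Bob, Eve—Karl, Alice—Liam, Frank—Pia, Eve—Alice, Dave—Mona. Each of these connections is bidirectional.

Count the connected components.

From Alice: component {Alice, Bob, Eve, Frank, Karl, Liam, Pia}.
From Dave: component {Dave, Mona}.
That's 2 components.

2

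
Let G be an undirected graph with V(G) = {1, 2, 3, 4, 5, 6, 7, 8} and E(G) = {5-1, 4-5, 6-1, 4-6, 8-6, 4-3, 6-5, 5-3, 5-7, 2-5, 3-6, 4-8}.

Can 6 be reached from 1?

Yes

Explore from 1.
Distance 1: reach 5, 6.
Found 6.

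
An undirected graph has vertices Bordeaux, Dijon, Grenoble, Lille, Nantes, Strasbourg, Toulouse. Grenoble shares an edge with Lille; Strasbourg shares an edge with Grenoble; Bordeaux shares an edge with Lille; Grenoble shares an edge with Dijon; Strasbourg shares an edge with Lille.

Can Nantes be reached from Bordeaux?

No

Explore from Bordeaux.
Distance 1: reach Lille.
Distance 2: reach Grenoble, Strasbourg.
Distance 3: reach Dijon.
The search is exhausted without reaching Nantes; it lies in a different component.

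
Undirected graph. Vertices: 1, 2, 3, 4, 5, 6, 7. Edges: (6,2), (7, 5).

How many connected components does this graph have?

From 1: component {1}.
From 2: component {2, 6}.
From 3: component {3}.
From 4: component {4}.
From 5: component {5, 7}.
That's 5 components.

5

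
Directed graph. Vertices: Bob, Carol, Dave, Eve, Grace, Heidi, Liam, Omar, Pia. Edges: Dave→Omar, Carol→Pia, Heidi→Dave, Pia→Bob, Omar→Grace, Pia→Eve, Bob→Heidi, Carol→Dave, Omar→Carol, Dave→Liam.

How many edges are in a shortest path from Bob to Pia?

Distance 0: Bob.
Distance 1: Heidi.
Distance 2: Dave.
Distance 3: Liam, Omar.
Distance 4: Carol, Grace.
Distance 5: Pia — contains Pia.

5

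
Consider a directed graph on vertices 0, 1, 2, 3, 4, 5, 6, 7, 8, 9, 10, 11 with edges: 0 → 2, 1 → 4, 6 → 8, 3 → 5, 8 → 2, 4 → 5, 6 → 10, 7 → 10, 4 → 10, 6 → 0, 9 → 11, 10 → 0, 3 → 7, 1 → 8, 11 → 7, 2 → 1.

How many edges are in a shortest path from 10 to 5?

Distance 0: 10.
Distance 1: 0.
Distance 2: 2.
Distance 3: 1.
Distance 4: 4, 8.
Distance 5: 5 — contains 5.

5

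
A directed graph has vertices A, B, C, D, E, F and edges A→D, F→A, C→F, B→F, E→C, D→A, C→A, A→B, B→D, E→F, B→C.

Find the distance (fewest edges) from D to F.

Distance 0: D.
Distance 1: A.
Distance 2: B.
Distance 3: C, F — contains F.

3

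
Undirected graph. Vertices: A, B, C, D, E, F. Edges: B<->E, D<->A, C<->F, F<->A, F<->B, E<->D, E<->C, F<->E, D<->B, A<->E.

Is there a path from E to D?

Explore from E.
Distance 1: reach A, B, C, D, F.
Found D.

Yes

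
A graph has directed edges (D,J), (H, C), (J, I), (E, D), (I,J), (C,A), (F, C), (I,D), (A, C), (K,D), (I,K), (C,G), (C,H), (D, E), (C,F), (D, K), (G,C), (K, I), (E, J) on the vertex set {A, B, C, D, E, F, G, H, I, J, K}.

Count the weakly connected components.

From A: component {A, C, F, G, H}.
From B: component {B}.
From D: component {D, E, I, J, K}.
That's 3 components.

3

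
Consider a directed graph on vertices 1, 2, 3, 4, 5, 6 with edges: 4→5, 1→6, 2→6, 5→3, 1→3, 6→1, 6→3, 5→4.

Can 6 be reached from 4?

No

Explore from 4.
Distance 1: reach 5.
Distance 2: reach 3.
The search from 4 is exhausted; no directed path reaches 6.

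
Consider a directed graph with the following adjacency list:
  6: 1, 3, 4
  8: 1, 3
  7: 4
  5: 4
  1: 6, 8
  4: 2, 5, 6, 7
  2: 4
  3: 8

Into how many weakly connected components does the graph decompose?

1

From 1: component {1, 2, 3, 4, 5, 6, 7, 8}.
That's 1 component.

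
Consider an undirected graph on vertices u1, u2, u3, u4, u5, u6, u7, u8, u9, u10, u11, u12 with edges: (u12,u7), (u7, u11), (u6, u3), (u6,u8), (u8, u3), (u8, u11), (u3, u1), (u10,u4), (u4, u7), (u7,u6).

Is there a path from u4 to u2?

No

Explore from u4.
Distance 1: reach u7, u10.
Distance 2: reach u6, u11, u12.
Distance 3: reach u3, u8.
Distance 4: reach u1.
The search is exhausted without reaching u2; it lies in a different component.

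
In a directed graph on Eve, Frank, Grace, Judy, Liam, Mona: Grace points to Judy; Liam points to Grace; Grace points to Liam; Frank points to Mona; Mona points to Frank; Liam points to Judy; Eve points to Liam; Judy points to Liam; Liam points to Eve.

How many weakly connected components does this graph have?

2

From Eve: component {Eve, Grace, Judy, Liam}.
From Frank: component {Frank, Mona}.
That's 2 components.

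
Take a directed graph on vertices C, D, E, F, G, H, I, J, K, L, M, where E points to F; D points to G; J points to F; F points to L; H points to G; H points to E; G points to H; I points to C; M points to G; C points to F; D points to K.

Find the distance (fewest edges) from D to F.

Distance 0: D.
Distance 1: G, K.
Distance 2: H.
Distance 3: E.
Distance 4: F — contains F.

4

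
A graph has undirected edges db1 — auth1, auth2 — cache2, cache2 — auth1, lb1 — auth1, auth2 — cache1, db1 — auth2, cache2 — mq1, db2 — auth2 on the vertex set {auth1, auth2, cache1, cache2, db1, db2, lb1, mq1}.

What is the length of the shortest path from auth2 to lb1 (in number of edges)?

3

Distance 0: auth2.
Distance 1: cache1, cache2, db1, db2.
Distance 2: auth1, mq1.
Distance 3: lb1 — contains lb1.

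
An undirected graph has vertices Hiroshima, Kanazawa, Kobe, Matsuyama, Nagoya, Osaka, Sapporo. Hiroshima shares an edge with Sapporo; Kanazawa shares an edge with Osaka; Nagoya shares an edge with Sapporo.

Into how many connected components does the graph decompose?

From Hiroshima: component {Hiroshima, Nagoya, Sapporo}.
From Kanazawa: component {Kanazawa, Osaka}.
From Kobe: component {Kobe}.
From Matsuyama: component {Matsuyama}.
That's 4 components.

4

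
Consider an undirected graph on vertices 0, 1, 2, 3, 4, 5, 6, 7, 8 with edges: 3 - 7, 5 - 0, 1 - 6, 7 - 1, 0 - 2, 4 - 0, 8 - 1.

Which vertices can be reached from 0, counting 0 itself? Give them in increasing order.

0, 2, 4, 5

Start at 0.
Its neighbours: 2, 4, 5.
Nothing further is reachable.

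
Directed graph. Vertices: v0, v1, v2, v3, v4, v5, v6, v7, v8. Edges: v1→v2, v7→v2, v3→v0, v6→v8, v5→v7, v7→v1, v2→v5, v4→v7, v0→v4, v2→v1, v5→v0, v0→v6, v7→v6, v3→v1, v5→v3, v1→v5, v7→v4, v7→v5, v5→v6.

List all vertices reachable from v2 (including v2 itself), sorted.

Start at v2.
Its neighbours: v1, v5.
Then their neighbours: v0, v3, v6, v7.
Then next layer: v4, v8.
Every vertex is now reached.

v0, v1, v2, v3, v4, v5, v6, v7, v8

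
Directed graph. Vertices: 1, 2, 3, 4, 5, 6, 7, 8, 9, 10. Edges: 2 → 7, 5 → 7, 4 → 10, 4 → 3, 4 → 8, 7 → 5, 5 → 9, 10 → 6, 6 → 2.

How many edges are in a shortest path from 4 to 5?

5

Distance 0: 4.
Distance 1: 3, 8, 10.
Distance 2: 6.
Distance 3: 2.
Distance 4: 7.
Distance 5: 5 — contains 5.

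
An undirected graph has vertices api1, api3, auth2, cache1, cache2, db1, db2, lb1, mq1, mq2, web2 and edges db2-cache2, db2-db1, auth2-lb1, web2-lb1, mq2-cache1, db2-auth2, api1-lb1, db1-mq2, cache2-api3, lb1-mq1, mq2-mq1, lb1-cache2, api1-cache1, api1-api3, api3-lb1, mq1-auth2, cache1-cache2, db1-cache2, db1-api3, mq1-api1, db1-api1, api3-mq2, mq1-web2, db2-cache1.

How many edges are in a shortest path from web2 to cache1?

3

Distance 0: web2.
Distance 1: lb1, mq1.
Distance 2: api1, api3, auth2, cache2, mq2.
Distance 3: cache1, db1, db2 — contains cache1.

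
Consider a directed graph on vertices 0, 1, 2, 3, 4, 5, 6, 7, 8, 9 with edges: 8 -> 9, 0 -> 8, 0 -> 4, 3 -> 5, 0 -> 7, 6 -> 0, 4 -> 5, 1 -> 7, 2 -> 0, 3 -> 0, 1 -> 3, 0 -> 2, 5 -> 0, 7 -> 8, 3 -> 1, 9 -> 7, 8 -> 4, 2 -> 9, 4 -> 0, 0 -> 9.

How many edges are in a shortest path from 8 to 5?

2

Distance 0: 8.
Distance 1: 4, 9.
Distance 2: 0, 5, 7 — contains 5.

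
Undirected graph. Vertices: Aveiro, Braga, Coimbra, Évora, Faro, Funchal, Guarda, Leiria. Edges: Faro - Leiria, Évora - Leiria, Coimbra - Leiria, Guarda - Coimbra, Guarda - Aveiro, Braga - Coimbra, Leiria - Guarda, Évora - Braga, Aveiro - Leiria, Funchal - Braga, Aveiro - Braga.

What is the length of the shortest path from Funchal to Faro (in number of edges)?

4

Distance 0: Funchal.
Distance 1: Braga.
Distance 2: Aveiro, Coimbra, Évora.
Distance 3: Guarda, Leiria.
Distance 4: Faro — contains Faro.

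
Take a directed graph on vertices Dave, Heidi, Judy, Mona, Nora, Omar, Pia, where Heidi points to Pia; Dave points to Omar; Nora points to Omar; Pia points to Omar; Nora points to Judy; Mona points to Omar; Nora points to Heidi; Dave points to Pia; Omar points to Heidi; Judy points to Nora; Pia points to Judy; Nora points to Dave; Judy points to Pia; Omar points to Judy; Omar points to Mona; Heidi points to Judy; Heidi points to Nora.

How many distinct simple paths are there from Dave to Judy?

8

Dave→Omar→Heidi→Judy
Dave→Omar→Heidi→Nora→Judy
Dave→Omar→Heidi→Pia→Judy
Dave→Omar→Judy
Dave→Pia→Judy
Dave→Pia→Omar→Heidi→Judy
Dave→Pia→Omar→Heidi→Nora→Judy
Dave→Pia→Omar→Judy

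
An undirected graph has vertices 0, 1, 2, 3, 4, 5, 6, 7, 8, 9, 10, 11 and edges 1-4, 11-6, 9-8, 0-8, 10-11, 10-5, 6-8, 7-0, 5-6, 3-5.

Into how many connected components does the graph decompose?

3

From 0: component {0, 3, 5, 6, 7, 8, 9, 10, 11}.
From 1: component {1, 4}.
From 2: component {2}.
That's 3 components.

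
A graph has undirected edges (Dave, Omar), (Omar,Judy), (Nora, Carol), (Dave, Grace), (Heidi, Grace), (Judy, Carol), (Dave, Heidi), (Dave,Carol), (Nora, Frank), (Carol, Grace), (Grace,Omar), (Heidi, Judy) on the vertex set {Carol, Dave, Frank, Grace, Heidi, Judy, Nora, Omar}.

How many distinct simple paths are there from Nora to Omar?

15

Nora–Carol–Dave–Grace–Heidi–Judy–Omar
Nora–Carol–Dave–Grace–Omar
Nora–Carol–Dave–Heidi–Grace–Omar
Nora–Carol–Dave–Heidi–Judy–Omar
Nora–Carol–Dave–Omar
Nora–Carol–Grace–Dave–Heidi–Judy–Omar
Nora–Carol–Grace–Dave–Omar
Nora–Carol–Grace–Heidi–Dave–Omar
Nora–Carol–Grace–Heidi–Judy–Omar
Nora–Carol–Grace–Omar
Nora–Carol–Judy–Heidi–Dave–Grace–Omar
Nora–Carol–Judy–Heidi–Dave–Omar
Nora–Carol–Judy–Heidi–Grace–Dave–Omar
Nora–Carol–Judy–Heidi–Grace–Omar
Nora–Carol–Judy–Omar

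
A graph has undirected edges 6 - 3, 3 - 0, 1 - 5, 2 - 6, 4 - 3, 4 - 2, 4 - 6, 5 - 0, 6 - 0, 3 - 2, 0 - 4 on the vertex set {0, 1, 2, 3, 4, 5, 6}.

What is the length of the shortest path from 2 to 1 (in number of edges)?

4

Distance 0: 2.
Distance 1: 3, 4, 6.
Distance 2: 0.
Distance 3: 5.
Distance 4: 1 — contains 1.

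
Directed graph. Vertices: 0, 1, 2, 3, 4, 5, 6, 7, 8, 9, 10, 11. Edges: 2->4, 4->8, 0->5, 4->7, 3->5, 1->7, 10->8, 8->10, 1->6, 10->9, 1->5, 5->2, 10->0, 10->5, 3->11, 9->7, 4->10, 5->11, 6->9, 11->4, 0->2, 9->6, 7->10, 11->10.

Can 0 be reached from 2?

Yes

Explore from 2.
Distance 1: reach 4.
Distance 2: reach 7, 8, 10.
Distance 3: reach 0, 5, 9.
Found 0.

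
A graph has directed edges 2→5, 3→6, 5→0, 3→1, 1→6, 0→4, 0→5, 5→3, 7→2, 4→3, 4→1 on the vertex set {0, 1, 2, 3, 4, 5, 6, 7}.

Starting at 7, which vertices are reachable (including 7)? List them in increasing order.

0, 1, 2, 3, 4, 5, 6, 7

Start at 7.
Its neighbours: 2.
Then their neighbours: 5.
Then next layer: 0, 3.
Then next layer: 1, 4, 6.
Every vertex is now reached.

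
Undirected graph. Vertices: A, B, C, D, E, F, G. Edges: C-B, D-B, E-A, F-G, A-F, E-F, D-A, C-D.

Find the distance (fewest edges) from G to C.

4

Distance 0: G.
Distance 1: F.
Distance 2: A, E.
Distance 3: D.
Distance 4: B, C — contains C.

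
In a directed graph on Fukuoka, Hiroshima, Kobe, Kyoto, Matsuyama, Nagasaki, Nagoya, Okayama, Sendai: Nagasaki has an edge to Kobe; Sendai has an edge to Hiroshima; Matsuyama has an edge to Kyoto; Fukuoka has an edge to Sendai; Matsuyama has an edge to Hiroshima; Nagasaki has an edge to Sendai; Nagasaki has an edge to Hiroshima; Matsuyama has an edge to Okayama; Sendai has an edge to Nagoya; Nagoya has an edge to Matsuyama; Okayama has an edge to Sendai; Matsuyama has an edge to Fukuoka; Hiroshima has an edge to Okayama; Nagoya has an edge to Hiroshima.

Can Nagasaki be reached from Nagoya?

No

Explore from Nagoya.
Distance 1: reach Hiroshima, Matsuyama.
Distance 2: reach Fukuoka, Kyoto, Okayama.
Distance 3: reach Sendai.
The search from Nagoya is exhausted; no directed path reaches Nagasaki.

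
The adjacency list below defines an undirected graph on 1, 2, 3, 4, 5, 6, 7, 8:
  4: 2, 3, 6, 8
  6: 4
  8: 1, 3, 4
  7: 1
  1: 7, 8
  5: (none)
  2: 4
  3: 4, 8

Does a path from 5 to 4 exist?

No

5 has no edges, so nothing is reachable from it.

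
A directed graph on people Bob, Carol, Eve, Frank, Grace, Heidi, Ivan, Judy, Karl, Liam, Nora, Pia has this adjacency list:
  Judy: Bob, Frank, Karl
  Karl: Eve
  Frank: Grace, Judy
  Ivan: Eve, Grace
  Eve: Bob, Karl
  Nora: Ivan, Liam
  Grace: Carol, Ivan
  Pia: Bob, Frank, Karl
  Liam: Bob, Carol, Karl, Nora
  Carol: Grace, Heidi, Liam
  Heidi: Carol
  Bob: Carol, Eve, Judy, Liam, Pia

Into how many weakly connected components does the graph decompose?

From Bob: component {Bob, Carol, Eve, Frank, Grace, Heidi, Ivan, Judy, Karl, Liam, Nora, Pia}.
That's 1 component.

1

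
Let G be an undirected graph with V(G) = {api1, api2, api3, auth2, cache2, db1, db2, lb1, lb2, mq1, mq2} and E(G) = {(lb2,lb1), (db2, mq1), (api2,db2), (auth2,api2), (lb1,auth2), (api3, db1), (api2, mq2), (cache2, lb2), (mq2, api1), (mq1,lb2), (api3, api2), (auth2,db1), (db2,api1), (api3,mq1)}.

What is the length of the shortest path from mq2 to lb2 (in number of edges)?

4

Distance 0: mq2.
Distance 1: api1, api2.
Distance 2: api3, auth2, db2.
Distance 3: db1, lb1, mq1.
Distance 4: lb2 — contains lb2.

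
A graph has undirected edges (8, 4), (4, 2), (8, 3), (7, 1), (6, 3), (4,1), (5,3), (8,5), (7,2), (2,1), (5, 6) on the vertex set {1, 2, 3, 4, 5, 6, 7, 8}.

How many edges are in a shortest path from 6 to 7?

5

Distance 0: 6.
Distance 1: 3, 5.
Distance 2: 8.
Distance 3: 4.
Distance 4: 1, 2.
Distance 5: 7 — contains 7.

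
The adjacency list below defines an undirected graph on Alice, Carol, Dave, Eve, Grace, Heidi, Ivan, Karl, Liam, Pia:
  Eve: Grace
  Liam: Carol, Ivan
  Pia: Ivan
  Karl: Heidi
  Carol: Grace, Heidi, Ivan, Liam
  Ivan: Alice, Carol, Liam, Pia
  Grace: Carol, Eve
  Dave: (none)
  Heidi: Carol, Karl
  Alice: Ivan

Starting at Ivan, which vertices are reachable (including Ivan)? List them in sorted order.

Start at Ivan.
Its neighbours: Alice, Carol, Liam, Pia.
Then their neighbours: Grace, Heidi.
Then next layer: Eve, Karl.
Nothing further is reachable.

Alice, Carol, Eve, Grace, Heidi, Ivan, Karl, Liam, Pia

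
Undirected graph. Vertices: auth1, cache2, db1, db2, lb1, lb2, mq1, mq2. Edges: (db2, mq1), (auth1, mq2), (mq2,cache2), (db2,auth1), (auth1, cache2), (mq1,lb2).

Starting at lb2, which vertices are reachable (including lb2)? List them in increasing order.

Start at lb2.
Its neighbours: mq1.
Then their neighbours: db2.
Then next layer: auth1.
Then next layer: cache2, mq2.
Nothing further is reachable.

auth1, cache2, db2, lb2, mq1, mq2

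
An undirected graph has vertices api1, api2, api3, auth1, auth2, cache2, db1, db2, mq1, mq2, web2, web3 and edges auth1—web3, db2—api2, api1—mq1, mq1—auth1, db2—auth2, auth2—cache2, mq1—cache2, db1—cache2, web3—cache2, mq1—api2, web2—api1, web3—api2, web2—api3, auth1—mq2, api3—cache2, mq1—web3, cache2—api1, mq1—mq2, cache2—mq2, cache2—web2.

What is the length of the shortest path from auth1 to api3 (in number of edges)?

Distance 0: auth1.
Distance 1: mq1, mq2, web3.
Distance 2: api1, api2, cache2.
Distance 3: api3, auth2, db1, db2, web2 — contains api3.

3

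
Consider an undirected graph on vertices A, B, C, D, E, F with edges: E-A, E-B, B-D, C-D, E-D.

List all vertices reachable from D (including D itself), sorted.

A, B, C, D, E

Start at D.
Its neighbours: B, C, E.
Then their neighbours: A.
Nothing further is reachable.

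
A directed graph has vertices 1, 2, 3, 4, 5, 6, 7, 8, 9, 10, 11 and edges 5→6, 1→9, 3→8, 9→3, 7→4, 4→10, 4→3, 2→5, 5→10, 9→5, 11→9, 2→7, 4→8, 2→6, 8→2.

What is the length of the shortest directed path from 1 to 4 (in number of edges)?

Distance 0: 1.
Distance 1: 9.
Distance 2: 3, 5.
Distance 3: 6, 8, 10.
Distance 4: 2.
Distance 5: 7.
Distance 6: 4 — contains 4.

6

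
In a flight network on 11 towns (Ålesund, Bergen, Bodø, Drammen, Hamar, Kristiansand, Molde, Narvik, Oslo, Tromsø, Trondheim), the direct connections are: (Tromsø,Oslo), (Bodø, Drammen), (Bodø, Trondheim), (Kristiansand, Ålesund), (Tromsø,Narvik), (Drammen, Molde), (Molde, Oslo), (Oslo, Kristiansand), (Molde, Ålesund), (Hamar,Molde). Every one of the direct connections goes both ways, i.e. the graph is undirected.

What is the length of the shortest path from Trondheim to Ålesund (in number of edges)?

4

Distance 0: Trondheim.
Distance 1: Bodø.
Distance 2: Drammen.
Distance 3: Molde.
Distance 4: Ålesund, Hamar, Oslo — contains Ålesund.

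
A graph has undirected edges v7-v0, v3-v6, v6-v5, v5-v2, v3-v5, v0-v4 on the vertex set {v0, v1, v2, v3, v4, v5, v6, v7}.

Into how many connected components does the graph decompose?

From v0: component {v0, v4, v7}.
From v1: component {v1}.
From v2: component {v2, v3, v5, v6}.
That's 3 components.

3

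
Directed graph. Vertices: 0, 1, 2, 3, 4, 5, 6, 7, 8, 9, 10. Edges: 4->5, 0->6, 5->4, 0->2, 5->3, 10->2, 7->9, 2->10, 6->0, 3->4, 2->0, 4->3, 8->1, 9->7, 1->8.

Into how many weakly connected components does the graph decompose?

From 0: component {0, 2, 6, 10}.
From 1: component {1, 8}.
From 3: component {3, 4, 5}.
From 7: component {7, 9}.
That's 4 components.

4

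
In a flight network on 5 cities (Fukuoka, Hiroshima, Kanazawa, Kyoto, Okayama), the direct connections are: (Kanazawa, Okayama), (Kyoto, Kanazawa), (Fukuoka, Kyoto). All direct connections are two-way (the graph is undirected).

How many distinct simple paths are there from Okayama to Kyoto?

1

Okayama–Kanazawa–Kyoto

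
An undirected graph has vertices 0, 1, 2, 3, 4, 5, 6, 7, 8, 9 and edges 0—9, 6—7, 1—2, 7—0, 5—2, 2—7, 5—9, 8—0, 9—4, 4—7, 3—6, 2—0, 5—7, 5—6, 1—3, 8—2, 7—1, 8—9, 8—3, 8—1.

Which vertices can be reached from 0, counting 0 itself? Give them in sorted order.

Start at 0.
Its neighbours: 2, 7, 8, 9.
Then their neighbours: 1, 3, 4, 5, 6.
Every vertex is now reached.

0, 1, 2, 3, 4, 5, 6, 7, 8, 9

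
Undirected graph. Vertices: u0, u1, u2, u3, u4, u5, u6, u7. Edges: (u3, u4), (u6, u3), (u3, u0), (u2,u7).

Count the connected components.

From u0: component {u0, u3, u4, u6}.
From u1: component {u1}.
From u2: component {u2, u7}.
From u5: component {u5}.
That's 4 components.

4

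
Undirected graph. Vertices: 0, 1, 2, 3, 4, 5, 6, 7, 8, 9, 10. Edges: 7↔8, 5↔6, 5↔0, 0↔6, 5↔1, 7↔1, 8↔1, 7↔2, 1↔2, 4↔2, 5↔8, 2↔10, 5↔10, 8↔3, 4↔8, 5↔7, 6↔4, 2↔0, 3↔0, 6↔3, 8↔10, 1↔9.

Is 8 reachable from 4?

Yes

Explore from 4.
Distance 1: reach 2, 6, 8.
Found 8.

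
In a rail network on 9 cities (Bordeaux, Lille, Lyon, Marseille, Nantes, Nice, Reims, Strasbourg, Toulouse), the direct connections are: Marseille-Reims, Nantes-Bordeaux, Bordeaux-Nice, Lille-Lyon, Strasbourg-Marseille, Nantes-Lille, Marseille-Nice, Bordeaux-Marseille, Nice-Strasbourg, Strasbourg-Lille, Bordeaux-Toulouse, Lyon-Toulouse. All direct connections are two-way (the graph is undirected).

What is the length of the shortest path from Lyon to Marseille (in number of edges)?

Distance 0: Lyon.
Distance 1: Lille, Toulouse.
Distance 2: Bordeaux, Nantes, Strasbourg.
Distance 3: Marseille, Nice — contains Marseille.

3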